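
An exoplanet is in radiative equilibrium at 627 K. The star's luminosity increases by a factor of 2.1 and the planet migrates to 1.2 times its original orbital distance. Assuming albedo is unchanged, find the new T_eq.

T_eq ∝ L^(1/4) · d^(−1/2).
T′ = 627 × 2.1^(1/4) / 1.2^(1/2) = 689 K.

T_eq ≈ 689 K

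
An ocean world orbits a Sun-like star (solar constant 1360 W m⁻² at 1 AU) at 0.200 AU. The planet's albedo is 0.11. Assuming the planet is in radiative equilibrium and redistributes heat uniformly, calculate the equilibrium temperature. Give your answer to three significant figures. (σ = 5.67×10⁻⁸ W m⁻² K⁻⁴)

Flux at 0.200 AU: S = 1360/0.200² = 3.40×10⁴ W m⁻².
Energy balance: absorbed = emitted ⇒ πR²·S(1−A) = 4πR²·σT_eq⁴, so T_eq⁴ = S(1−A)/(4σ).
T_eq = [3.40×10⁴ × 0.89 / (4 × 5.67×10⁻⁸)]^(1/4) = (1.33×10¹¹)^(1/4) = 604 K.

T_eq ≈ 604 K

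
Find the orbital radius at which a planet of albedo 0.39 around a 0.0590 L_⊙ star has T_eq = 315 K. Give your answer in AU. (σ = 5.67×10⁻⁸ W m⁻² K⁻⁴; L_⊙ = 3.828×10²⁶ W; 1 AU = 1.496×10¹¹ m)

L = 0.0590 × 3.828×10²⁶ = 2.26×10²⁵ W.
From T_eq⁴ = L(1−A)/(16πσd²): d = √[L(1−A)/(16πσT_eq⁴)].
d = √[2.26×10²⁵ × 0.61 / (16π × 5.67×10⁻⁸ × (315)⁴)] = 2.22×10¹⁰ m = 0.148 AU.

d ≈ 0.148 AU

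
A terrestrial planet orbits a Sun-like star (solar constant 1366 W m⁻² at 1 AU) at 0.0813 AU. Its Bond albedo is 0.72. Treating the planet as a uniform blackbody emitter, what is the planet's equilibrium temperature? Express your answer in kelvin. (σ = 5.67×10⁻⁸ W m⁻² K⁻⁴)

T_eq ≈ 711 K

Flux at 0.0813 AU: S = 1366/0.0813² = 2.07×10⁵ W m⁻².
Energy balance: absorbed = emitted ⇒ πR²·S(1−A) = 4πR²·σT_eq⁴, so T_eq⁴ = S(1−A)/(4σ).
T_eq = [2.07×10⁵ × 0.28 / (4 × 5.67×10⁻⁸)]^(1/4) = (2.55×10¹¹)^(1/4) = 711 K.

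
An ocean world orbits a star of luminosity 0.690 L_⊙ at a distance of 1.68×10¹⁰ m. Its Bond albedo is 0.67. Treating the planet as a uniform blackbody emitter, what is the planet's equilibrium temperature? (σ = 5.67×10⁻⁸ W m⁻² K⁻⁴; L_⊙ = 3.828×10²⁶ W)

T_eq ≈ 574 K

L = 0.690 × 3.828×10²⁶ = 2.64×10²⁶ W.
Flux: S = L/(4πd²) = 2.64×10²⁶/(4π×(1.68×10¹⁰)²) = 7.45×10⁴ W m⁻².
Energy balance: absorbed = emitted ⇒ πR²·S(1−A) = 4πR²·σT_eq⁴, so T_eq⁴ = S(1−A)/(4σ).
T_eq = [7.45×10⁴ × 0.33 / (4 × 5.67×10⁻⁸)]^(1/4) = (1.08×10¹¹)^(1/4) = 574 K.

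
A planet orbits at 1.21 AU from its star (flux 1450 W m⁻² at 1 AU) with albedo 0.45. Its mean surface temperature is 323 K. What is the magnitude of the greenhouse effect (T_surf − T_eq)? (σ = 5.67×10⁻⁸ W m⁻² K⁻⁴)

ΔT ≈ 101.6 K

S = 1450/1.21² = 990.4 W m⁻².
T_eq = [S(1−A)/(4σ)]^(1/4) = [990.4×0.55/(4×5.67×10⁻⁸)]^(1/4) = 221.4 K.
ΔT = T_surf − T_eq = 323 − 221.4.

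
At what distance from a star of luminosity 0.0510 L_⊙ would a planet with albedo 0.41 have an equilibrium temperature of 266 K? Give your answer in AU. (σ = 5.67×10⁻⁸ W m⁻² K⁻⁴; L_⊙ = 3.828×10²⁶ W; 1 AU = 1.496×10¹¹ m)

L = 0.0510 × 3.828×10²⁶ = 1.95×10²⁵ W.
From T_eq⁴ = L(1−A)/(16πσd²): d = √[L(1−A)/(16πσT_eq⁴)].
d = √[1.95×10²⁵ × 0.59 / (16π × 5.67×10⁻⁸ × (266)⁴)] = 2.84×10¹⁰ m = 0.190 AU.

d ≈ 0.190 AU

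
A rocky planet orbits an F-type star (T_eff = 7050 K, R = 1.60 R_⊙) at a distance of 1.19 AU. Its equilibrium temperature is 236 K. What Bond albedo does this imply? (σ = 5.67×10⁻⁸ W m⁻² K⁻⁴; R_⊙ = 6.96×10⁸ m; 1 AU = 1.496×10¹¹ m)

A ≈ 0.87

R_⋆ = 1.60 × 6.96×10⁸ = 1.11×10⁹ m.
d = 1.19 AU = 1.78×10¹¹ m.
L = 4πR_⋆²σT_⋆⁴ = 4π(1.11×10⁹)² × 5.67×10⁻⁸ × (7050)⁴ = 2.18×10²⁷ W.
S = L/(4πd²) = 5480 W m⁻².
From T_eq⁴ = S(1−A)/(4σ): 1−A = 4σT_eq⁴/S.
1−A = 4 × 5.67×10⁻⁸ × (236)⁴ / 5480 = 0.128.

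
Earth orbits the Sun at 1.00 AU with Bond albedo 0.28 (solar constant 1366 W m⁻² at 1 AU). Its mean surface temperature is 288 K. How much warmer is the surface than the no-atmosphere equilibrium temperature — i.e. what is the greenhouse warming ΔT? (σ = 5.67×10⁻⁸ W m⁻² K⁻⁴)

ΔT ≈ 31.4 K

S = 1366/1.00² = 1366 W m⁻².
T_eq = [S(1−A)/(4σ)]^(1/4) = [1366×0.72/(4×5.67×10⁻⁸)]^(1/4) = 256.6 K.
ΔT = T_surf − T_eq = 288 − 256.6.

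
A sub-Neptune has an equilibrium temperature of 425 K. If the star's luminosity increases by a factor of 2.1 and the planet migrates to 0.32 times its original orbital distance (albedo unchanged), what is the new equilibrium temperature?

T_eq ∝ L^(1/4) · d^(−1/2).
T′ = 425 × 2.1^(1/4) / 0.32^(1/2) = 904 K.

T_eq ≈ 904 K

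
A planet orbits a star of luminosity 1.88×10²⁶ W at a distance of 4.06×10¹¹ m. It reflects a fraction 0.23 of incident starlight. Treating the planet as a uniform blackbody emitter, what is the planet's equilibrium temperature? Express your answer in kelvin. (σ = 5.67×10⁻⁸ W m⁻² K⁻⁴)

T_eq ≈ 132 K

Flux: S = L/(4πd²) = 1.88×10²⁶/(4π×(4.06×10¹¹)²) = 90.8 W m⁻².
Energy balance: absorbed = emitted ⇒ πR²·S(1−A) = 4πR²·σT_eq⁴, so T_eq⁴ = S(1−A)/(4σ).
T_eq = [90.8 × 0.77 / (4 × 5.67×10⁻⁸)]^(1/4) = (3.08×10⁸)^(1/4) = 132 K.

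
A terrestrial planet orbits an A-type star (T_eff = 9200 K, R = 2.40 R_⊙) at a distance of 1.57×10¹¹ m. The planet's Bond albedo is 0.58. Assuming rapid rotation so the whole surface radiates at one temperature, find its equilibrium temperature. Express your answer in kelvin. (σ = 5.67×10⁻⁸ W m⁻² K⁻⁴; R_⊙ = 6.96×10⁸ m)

T_eq ≈ 540 K

R_⋆ = 2.40 × 6.96×10⁸ = 1.67×10⁹ m.
L = 4πR_⋆²σT_⋆⁴ = 4π(1.67×10⁹)² × 5.67×10⁻⁸ × (9200)⁴ = 1.42×10²⁸ W.
S = L/(4πd²) = 4.60×10⁴ W m⁻².
Energy balance: absorbed = emitted ⇒ πR²·S(1−A) = 4πR²·σT_eq⁴, so T_eq⁴ = S(1−A)/(4σ).
T_eq = [4.60×10⁴ × 0.42 / (4 × 5.67×10⁻⁸)]^(1/4) = (8.51×10¹⁰)^(1/4) = 540 K.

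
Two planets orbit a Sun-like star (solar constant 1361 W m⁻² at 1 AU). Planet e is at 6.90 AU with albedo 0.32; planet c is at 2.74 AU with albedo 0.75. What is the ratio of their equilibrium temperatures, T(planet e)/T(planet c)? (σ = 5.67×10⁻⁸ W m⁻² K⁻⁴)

T_eq = [S₀(1−A)/(4σd²)]^(1/4), so T ∝ (1−A)^(1/4) / √d.
T₁ = [1361×0.68/(4×5.67×10⁻⁸×6.90²)]^(1/4) = 96.22 K.
T₂ = [1361×0.25/(4×5.67×10⁻⁸×2.74²)]^(1/4) = 118.89 K.

T₁/T₂ ≈ 0.809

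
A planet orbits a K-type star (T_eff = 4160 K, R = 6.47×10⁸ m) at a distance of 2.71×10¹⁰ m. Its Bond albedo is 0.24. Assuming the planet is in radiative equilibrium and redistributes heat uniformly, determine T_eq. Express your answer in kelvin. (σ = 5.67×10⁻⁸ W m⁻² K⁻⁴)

T_eq ≈ 424 K

L = 4πR_⋆²σT_⋆⁴ = 4π(6.47×10⁸)² × 5.67×10⁻⁸ × (4160)⁴ = 8.93×10²⁵ W.
S = L/(4πd²) = 9680 W m⁻².
Energy balance: absorbed = emitted ⇒ πR²·S(1−A) = 4πR²·σT_eq⁴, so T_eq⁴ = S(1−A)/(4σ).
T_eq = [9680 × 0.76 / (4 × 5.67×10⁻⁸)]^(1/4) = (3.24×10¹⁰)^(1/4) = 424 K.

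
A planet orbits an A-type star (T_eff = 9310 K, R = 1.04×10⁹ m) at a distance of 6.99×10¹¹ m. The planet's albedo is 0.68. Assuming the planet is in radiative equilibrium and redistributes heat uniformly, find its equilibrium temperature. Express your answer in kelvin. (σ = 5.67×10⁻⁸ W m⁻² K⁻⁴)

T_eq ≈ 191 K

L = 4πR_⋆²σT_⋆⁴ = 4π(1.04×10⁹)² × 5.67×10⁻⁸ × (9310)⁴ = 5.79×10²⁷ W.
S = L/(4πd²) = 943 W m⁻².
Energy balance: absorbed = emitted ⇒ πR²·S(1−A) = 4πR²·σT_eq⁴, so T_eq⁴ = S(1−A)/(4σ).
T_eq = [943 × 0.32 / (4 × 5.67×10⁻⁸)]^(1/4) = (1.33×10⁹)^(1/4) = 191 K.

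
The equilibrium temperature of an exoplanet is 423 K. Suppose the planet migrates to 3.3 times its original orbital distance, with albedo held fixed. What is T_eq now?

T_eq ≈ 233 K

T_eq ∝ L^(1/4) · d^(−1/2).
T′ = 423 / 3.3^(1/2) = 233 K.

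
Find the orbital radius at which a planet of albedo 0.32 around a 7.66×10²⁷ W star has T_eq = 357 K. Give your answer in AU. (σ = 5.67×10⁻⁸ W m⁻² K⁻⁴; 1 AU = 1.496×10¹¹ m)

From T_eq⁴ = L(1−A)/(16πσd²): d = √[L(1−A)/(16πσT_eq⁴)].
d = √[7.66×10²⁷ × 0.68 / (16π × 5.67×10⁻⁸ × (357)⁴)] = 3.35×10¹¹ m = 2.24 AU.

d ≈ 2.24 AU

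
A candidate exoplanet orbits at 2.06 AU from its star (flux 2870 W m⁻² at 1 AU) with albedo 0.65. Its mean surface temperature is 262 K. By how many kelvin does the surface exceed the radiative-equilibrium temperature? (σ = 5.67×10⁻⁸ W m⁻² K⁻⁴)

ΔT ≈ 82.3 K

S = 2870/2.06² = 676.3 W m⁻².
T_eq = [S(1−A)/(4σ)]^(1/4) = [676.3×0.35/(4×5.67×10⁻⁸)]^(1/4) = 179.7 K.
ΔT = T_surf − T_eq = 262 − 179.7.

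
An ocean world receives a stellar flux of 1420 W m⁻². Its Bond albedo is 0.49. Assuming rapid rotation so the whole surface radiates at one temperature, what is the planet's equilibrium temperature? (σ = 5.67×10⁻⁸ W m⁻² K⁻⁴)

Energy balance: absorbed = emitted ⇒ πR²·S(1−A) = 4πR²·σT_eq⁴, so T_eq⁴ = S(1−A)/(4σ).
T_eq = [1420 × 0.51 / (4 × 5.67×10⁻⁸)]^(1/4) = (3.19×10⁹)^(1/4) = 238 K.

T_eq ≈ 238 K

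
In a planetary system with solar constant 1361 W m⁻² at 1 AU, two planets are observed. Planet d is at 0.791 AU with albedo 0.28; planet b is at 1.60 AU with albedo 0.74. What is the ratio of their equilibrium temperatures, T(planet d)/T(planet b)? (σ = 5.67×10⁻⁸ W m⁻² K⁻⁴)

T_eq = [S₀(1−A)/(4σd²)]^(1/4), so T ∝ (1−A)^(1/4) / √d.
T₁ = [1361×0.72/(4×5.67×10⁻⁸×0.791²)]^(1/4) = 288.27 K.
T₂ = [1361×0.26/(4×5.67×10⁻⁸×1.60²)]^(1/4) = 157.12 K.

T₁/T₂ ≈ 1.835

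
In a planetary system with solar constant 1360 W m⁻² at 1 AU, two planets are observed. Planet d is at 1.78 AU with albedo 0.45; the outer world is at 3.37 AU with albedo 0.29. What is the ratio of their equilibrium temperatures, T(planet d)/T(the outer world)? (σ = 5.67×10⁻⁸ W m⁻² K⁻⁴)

T_eq = [S₀(1−A)/(4σd²)]^(1/4), so T ∝ (1−A)^(1/4) / √d.
T₁ = [1360×0.55/(4×5.67×10⁻⁸×1.78²)]^(1/4) = 179.62 K.
T₂ = [1360×0.71/(4×5.67×10⁻⁸×3.37²)]^(1/4) = 139.15 K.

T₁/T₂ ≈ 1.291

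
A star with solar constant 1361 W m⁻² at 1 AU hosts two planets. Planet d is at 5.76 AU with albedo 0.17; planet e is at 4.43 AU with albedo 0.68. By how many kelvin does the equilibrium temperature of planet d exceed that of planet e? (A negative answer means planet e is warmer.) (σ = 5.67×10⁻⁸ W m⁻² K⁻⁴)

ΔT ≈ 11.2 K

T_eq = [S₀(1−A)/(4σd²)]^(1/4), so T ∝ (1−A)^(1/4) / √d.
T₁ = [1361×0.83/(4×5.67×10⁻⁸×5.76²)]^(1/4) = 110.69 K.
T₂ = [1361×0.32/(4×5.67×10⁻⁸×4.43²)]^(1/4) = 99.46 K.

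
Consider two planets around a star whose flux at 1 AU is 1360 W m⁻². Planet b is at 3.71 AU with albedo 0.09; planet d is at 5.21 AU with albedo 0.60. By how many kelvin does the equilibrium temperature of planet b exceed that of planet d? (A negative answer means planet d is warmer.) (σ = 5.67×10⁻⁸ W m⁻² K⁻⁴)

ΔT ≈ 44.2 K

T_eq = [S₀(1−A)/(4σd²)]^(1/4), so T ∝ (1−A)^(1/4) / √d.
T₁ = [1360×0.91/(4×5.67×10⁻⁸×3.71²)]^(1/4) = 141.11 K.
T₂ = [1360×0.40/(4×5.67×10⁻⁸×5.21²)]^(1/4) = 96.95 K.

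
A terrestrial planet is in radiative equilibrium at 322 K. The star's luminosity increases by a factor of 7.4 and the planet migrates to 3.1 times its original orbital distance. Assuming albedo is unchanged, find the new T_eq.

T_eq ∝ L^(1/4) · d^(−1/2).
T′ = 322 × 7.4^(1/4) / 3.1^(1/2) = 302 K.

T_eq ≈ 302 K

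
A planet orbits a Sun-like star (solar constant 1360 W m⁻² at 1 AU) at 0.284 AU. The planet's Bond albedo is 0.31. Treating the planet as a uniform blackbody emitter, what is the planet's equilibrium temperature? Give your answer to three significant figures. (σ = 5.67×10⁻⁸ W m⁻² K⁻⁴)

Flux at 0.284 AU: S = 1360/0.284² = 1.69×10⁴ W m⁻².
Energy balance: absorbed = emitted ⇒ πR²·S(1−A) = 4πR²·σT_eq⁴, so T_eq⁴ = S(1−A)/(4σ).
T_eq = [1.69×10⁴ × 0.69 / (4 × 5.67×10⁻⁸)]^(1/4) = (5.13×10¹⁰)^(1/4) = 476 K.

T_eq ≈ 476 K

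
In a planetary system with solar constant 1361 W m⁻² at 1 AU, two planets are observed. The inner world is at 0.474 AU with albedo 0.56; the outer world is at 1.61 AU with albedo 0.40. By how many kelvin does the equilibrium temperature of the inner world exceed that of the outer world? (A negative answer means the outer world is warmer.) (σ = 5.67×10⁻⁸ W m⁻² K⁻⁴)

T_eq = [S₀(1−A)/(4σd²)]^(1/4), so T ∝ (1−A)^(1/4) / √d.
T₁ = [1361×0.44/(4×5.67×10⁻⁸×0.474²)]^(1/4) = 329.25 K.
T₂ = [1361×0.60/(4×5.67×10⁻⁸×1.61²)]^(1/4) = 193.05 K.

ΔT ≈ 136.2 K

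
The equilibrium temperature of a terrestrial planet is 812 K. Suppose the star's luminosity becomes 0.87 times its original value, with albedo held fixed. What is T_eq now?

T_eq ≈ 784 K

T_eq ∝ L^(1/4) · d^(−1/2).
T′ = 812 × 0.87^(1/4) = 784 K.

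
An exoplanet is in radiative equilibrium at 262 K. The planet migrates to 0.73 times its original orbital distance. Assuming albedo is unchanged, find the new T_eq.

T_eq ∝ L^(1/4) · d^(−1/2).
T′ = 262 / 0.73^(1/2) = 307 K.

T_eq ≈ 307 K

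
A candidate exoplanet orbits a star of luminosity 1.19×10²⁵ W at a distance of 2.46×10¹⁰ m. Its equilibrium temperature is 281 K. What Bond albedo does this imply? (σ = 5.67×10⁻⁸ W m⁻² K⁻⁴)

Flux: S = L/(4πd²) = 1.19×10²⁵/(4π×(2.46×10¹⁰)²) = 1560 W m⁻².
From T_eq⁴ = S(1−A)/(4σ): 1−A = 4σT_eq⁴/S.
1−A = 4 × 5.67×10⁻⁸ × (281)⁴ / 1560 = 0.904.

A ≈ 0.10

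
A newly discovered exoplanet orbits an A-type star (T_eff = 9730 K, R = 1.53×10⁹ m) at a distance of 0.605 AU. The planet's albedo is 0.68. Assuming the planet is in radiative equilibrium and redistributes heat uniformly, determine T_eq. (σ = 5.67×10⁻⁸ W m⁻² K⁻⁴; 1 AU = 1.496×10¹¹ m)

d = 0.605 AU = 9.05×10¹⁰ m.
L = 4πR_⋆²σT_⋆⁴ = 4π(1.53×10⁹)² × 5.67×10⁻⁸ × (9730)⁴ = 1.49×10²⁸ W.
S = L/(4πd²) = 1.45×10⁵ W m⁻².
Energy balance: absorbed = emitted ⇒ πR²·S(1−A) = 4πR²·σT_eq⁴, so T_eq⁴ = S(1−A)/(4σ).
T_eq = [1.45×10⁵ × 0.32 / (4 × 5.67×10⁻⁸)]^(1/4) = (2.05×10¹¹)^(1/4) = 673 K.

T_eq ≈ 673 K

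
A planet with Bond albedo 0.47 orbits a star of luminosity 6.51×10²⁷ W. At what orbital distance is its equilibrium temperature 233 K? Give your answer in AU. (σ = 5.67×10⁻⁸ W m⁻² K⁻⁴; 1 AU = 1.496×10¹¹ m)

From T_eq⁴ = L(1−A)/(16πσd²): d = √[L(1−A)/(16πσT_eq⁴)].
d = √[6.51×10²⁷ × 0.53 / (16π × 5.67×10⁻⁸ × (233)⁴)] = 6.41×10¹¹ m = 4.28 AU.

d ≈ 4.28 AU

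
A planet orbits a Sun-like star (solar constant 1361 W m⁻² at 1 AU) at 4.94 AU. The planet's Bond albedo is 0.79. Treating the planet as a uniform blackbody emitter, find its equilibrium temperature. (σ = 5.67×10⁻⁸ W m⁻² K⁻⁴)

Flux at 4.94 AU: S = 1361/4.94² = 55.8 W m⁻².
Energy balance: absorbed = emitted ⇒ πR²·S(1−A) = 4πR²·σT_eq⁴, so T_eq⁴ = S(1−A)/(4σ).
T_eq = [55.8 × 0.21 / (4 × 5.67×10⁻⁸)]^(1/4) = (5.16×10⁷)^(1/4) = 84.8 K.

T_eq ≈ 84.8 K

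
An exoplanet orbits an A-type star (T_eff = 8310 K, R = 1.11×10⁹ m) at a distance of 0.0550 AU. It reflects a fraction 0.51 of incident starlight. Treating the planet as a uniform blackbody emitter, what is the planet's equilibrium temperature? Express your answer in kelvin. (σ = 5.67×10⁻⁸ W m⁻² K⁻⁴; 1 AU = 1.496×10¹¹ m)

T_eq ≈ 1810 K

d = 0.0550 AU = 8.23×10⁹ m.
L = 4πR_⋆²σT_⋆⁴ = 4π(1.11×10⁹)² × 5.67×10⁻⁸ × (8310)⁴ = 4.19×10²⁷ W.
S = L/(4πd²) = 4.92×10⁶ W m⁻².
Energy balance: absorbed = emitted ⇒ πR²·S(1−A) = 4πR²·σT_eq⁴, so T_eq⁴ = S(1−A)/(4σ).
T_eq = [4.92×10⁶ × 0.49 / (4 × 5.67×10⁻⁸)]^(1/4) = (1.06×10¹³)^(1/4) = 1810 K.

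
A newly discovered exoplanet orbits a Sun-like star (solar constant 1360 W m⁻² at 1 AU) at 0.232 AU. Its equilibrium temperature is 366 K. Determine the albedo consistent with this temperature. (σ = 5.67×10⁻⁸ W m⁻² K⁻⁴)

A ≈ 0.84

Flux at 0.232 AU: S = 1360/0.232² = 2.53×10⁴ W m⁻².
From T_eq⁴ = S(1−A)/(4σ): 1−A = 4σT_eq⁴/S.
1−A = 4 × 5.67×10⁻⁸ × (366)⁴ / 2.53×10⁴ = 0.161.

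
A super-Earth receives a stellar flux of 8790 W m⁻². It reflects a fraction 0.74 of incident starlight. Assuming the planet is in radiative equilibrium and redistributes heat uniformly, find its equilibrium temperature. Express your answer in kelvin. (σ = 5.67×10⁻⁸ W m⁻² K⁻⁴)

T_eq ≈ 317 K

Energy balance: absorbed = emitted ⇒ πR²·S(1−A) = 4πR²·σT_eq⁴, so T_eq⁴ = S(1−A)/(4σ).
T_eq = [8790 × 0.26 / (4 × 5.67×10⁻⁸)]^(1/4) = (1.01×10¹⁰)^(1/4) = 317 K.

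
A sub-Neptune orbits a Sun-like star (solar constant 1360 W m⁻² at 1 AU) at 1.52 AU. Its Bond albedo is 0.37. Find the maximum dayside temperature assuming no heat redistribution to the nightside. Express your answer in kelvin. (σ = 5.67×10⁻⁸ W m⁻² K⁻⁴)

Flux at 1.52 AU: S = 1360/1.52² = 589 W m⁻².
With no redistribution each surface element balances locally: S(1−A) = σT⁴.
T = [589 × 0.63 / 5.67×10⁻⁸]^(1/4) = (6.54×10⁹)^(1/4) = 284 K.

T_ss ≈ 284 K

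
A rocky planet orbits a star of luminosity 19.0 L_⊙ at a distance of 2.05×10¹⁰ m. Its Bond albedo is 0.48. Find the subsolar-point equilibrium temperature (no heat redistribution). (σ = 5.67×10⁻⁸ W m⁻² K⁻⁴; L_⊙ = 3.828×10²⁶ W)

T_ss ≈ 1890 K

L = 19.0 × 3.828×10²⁶ = 7.27×10²⁷ W.
Flux: S = L/(4πd²) = 7.27×10²⁷/(4π×(2.05×10¹⁰)²) = 1.38×10⁶ W m⁻².
At the subsolar point the surface absorbs S(1−A) and emits σT⁴ per unit area — no factor of 4, since only the local patch is in balance.
T = [1.38×10⁶ × 0.52 / 5.67×10⁻⁸]^(1/4) = (1.26×10¹³)^(1/4) = 1890 K.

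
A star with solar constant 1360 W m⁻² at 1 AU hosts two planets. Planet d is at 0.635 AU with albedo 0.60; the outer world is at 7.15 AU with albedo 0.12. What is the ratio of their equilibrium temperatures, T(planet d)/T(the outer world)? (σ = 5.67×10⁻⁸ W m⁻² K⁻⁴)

T₁/T₂ ≈ 2.755

T_eq = [S₀(1−A)/(4σd²)]^(1/4), so T ∝ (1−A)^(1/4) / √d.
T₁ = [1360×0.40/(4×5.67×10⁻⁸×0.635²)]^(1/4) = 277.72 K.
T₂ = [1360×0.88/(4×5.67×10⁻⁸×7.15²)]^(1/4) = 100.80 K.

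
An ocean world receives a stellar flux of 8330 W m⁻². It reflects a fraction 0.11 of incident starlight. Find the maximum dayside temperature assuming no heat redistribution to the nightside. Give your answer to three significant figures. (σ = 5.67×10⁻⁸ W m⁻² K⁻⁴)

With no redistribution each surface element balances locally: S(1−A) = σT⁴.
T = [8330 × 0.89 / 5.67×10⁻⁸]^(1/4) = (1.31×10¹¹)^(1/4) = 601 K.

T_ss ≈ 601 K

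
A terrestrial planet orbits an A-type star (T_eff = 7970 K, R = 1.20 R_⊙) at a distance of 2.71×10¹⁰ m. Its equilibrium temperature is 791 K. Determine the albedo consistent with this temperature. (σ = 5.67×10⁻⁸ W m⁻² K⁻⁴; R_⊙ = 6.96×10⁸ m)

R_⋆ = 1.20 × 6.96×10⁸ = 8.35×10⁸ m.
L = 4πR_⋆²σT_⋆⁴ = 4π(8.35×10⁸)² × 5.67×10⁻⁸ × (7970)⁴ = 2.01×10²⁷ W.
S = L/(4πd²) = 2.17×10⁵ W m⁻².
From T_eq⁴ = S(1−A)/(4σ): 1−A = 4σT_eq⁴/S.
1−A = 4 × 5.67×10⁻⁸ × (791)⁴ / 2.17×10⁵ = 0.409.

A ≈ 0.59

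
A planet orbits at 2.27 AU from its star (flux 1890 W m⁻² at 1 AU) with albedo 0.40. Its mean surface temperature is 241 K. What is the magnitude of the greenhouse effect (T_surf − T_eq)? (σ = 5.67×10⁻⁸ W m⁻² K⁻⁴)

S = 1890/2.27² = 366.8 W m⁻².
T_eq = [S(1−A)/(4σ)]^(1/4) = [366.8×0.60/(4×5.67×10⁻⁸)]^(1/4) = 176.5 K.
ΔT = T_surf − T_eq = 241 − 176.5.

ΔT ≈ 64.5 K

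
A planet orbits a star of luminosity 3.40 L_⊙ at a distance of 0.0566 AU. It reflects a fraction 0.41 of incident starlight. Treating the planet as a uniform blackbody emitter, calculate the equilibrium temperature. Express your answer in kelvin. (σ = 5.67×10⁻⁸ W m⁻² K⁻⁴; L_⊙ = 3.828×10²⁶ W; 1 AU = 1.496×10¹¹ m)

T_eq ≈ 1390 K

d = 0.0566 AU = 8.47×10⁹ m.
L = 3.40 × 3.828×10²⁶ = 1.30×10²⁷ W.
Flux: S = L/(4πd²) = 1.30×10²⁷/(4π×(8.47×10⁹)²) = 1.44×10⁶ W m⁻².
Energy balance: absorbed = emitted ⇒ πR²·S(1−A) = 4πR²·σT_eq⁴, so T_eq⁴ = S(1−A)/(4σ).
T_eq = [1.44×10⁶ × 0.59 / (4 × 5.67×10⁻⁸)]^(1/4) = (3.76×10¹²)^(1/4) = 1390 K.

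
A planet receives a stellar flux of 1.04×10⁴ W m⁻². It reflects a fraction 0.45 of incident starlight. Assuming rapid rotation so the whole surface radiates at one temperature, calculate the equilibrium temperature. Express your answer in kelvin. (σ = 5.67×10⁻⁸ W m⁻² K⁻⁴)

Energy balance: absorbed = emitted ⇒ πR²·S(1−A) = 4πR²·σT_eq⁴, so T_eq⁴ = S(1−A)/(4σ).
T_eq = [1.04×10⁴ × 0.55 / (4 × 5.67×10⁻⁸)]^(1/4) = (2.52×10¹⁰)^(1/4) = 399 K.

T_eq ≈ 399 K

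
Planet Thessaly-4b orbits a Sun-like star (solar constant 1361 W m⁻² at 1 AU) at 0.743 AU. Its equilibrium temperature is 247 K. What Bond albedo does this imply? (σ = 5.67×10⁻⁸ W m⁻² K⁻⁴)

A ≈ 0.66

Flux at 0.743 AU: S = 1361/0.743² = 2470 W m⁻².
From T_eq⁴ = S(1−A)/(4σ): 1−A = 4σT_eq⁴/S.
1−A = 4 × 5.67×10⁻⁸ × (247)⁴ / 2470 = 0.342.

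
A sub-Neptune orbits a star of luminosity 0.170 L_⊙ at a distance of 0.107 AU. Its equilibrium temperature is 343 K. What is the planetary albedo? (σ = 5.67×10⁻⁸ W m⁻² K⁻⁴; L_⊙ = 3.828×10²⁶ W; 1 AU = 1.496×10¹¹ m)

A ≈ 0.84

d = 0.107 AU = 1.60×10¹⁰ m.
L = 0.170 × 3.828×10²⁶ = 6.51×10²⁵ W.
Flux: S = L/(4πd²) = 6.51×10²⁵/(4π×(1.60×10¹⁰)²) = 2.02×10⁴ W m⁻².
From T_eq⁴ = S(1−A)/(4σ): 1−A = 4σT_eq⁴/S.
1−A = 4 × 5.67×10⁻⁸ × (343)⁴ / 2.02×10⁴ = 0.155.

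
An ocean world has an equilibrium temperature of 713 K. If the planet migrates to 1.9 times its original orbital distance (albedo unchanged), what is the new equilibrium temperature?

T_eq ∝ L^(1/4) · d^(−1/2).
T′ = 713 / 1.9^(1/2) = 517 K.

T_eq ≈ 517 K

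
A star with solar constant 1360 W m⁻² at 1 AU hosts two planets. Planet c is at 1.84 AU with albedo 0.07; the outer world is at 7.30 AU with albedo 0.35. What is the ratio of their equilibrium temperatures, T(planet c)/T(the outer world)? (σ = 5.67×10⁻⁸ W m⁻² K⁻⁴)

T₁/T₂ ≈ 2.178

T_eq = [S₀(1−A)/(4σd²)]^(1/4), so T ∝ (1−A)^(1/4) / √d.
T₁ = [1360×0.93/(4×5.67×10⁻⁸×1.84²)]^(1/4) = 201.46 K.
T₂ = [1360×0.65/(4×5.67×10⁻⁸×7.30²)]^(1/4) = 92.48 K.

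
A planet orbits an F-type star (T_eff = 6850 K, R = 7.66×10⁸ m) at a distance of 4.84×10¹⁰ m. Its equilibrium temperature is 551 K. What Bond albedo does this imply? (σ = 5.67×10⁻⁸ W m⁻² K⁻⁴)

A ≈ 0.33

L = 4πR_⋆²σT_⋆⁴ = 4π(7.66×10⁸)² × 5.67×10⁻⁸ × (6850)⁴ = 9.20×10²⁶ W.
S = L/(4πd²) = 3.13×10⁴ W m⁻².
From T_eq⁴ = S(1−A)/(4σ): 1−A = 4σT_eq⁴/S.
1−A = 4 × 5.67×10⁻⁸ × (551)⁴ / 3.13×10⁴ = 0.669.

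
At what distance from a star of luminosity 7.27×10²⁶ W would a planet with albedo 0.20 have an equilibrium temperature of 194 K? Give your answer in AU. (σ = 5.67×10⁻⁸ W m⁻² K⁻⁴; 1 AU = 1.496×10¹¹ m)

d ≈ 2.54 AU

From T_eq⁴ = L(1−A)/(16πσd²): d = √[L(1−A)/(16πσT_eq⁴)].
d = √[7.27×10²⁶ × 0.80 / (16π × 5.67×10⁻⁸ × (194)⁴)] = 3.80×10¹¹ m = 2.54 AU.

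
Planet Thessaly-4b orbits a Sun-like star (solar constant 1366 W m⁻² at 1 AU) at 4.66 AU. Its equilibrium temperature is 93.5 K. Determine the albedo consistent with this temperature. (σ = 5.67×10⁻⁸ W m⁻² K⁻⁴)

A ≈ 0.72

Flux at 4.66 AU: S = 1366/4.66² = 62.9 W m⁻².
From T_eq⁴ = S(1−A)/(4σ): 1−A = 4σT_eq⁴/S.
1−A = 4 × 5.67×10⁻⁸ × (93.5)⁴ / 62.9 = 0.276.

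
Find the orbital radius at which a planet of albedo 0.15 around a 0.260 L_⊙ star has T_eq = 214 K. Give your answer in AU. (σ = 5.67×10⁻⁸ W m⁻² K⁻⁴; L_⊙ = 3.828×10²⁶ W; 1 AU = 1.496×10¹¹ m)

L = 0.260 × 3.828×10²⁶ = 9.95×10²⁵ W.
From T_eq⁴ = L(1−A)/(16πσd²): d = √[L(1−A)/(16πσT_eq⁴)].
d = √[9.95×10²⁵ × 0.85 / (16π × 5.67×10⁻⁸ × (214)⁴)] = 1.19×10¹¹ m = 0.795 AU.

d ≈ 0.795 AU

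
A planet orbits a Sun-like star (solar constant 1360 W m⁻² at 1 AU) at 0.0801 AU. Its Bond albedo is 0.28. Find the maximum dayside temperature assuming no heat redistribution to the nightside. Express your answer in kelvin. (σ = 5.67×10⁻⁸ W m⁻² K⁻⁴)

Flux at 0.0801 AU: S = 1360/0.0801² = 2.12×10⁵ W m⁻².
With no redistribution each surface element balances locally: S(1−A) = σT⁴.
T = [2.12×10⁵ × 0.72 / 5.67×10⁻⁸]^(1/4) = (2.69×10¹²)^(1/4) = 1280 K.

T_ss ≈ 1280 K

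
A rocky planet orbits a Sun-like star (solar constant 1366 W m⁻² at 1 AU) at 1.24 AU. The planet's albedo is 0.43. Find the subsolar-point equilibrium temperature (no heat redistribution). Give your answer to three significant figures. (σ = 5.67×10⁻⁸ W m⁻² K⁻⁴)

Flux at 1.24 AU: S = 1366/1.24² = 888 W m⁻².
At the subsolar point the surface absorbs S(1−A) and emits σT⁴ per unit area — no factor of 4, since only the local patch is in balance.
T = [888 × 0.57 / 5.67×10⁻⁸]^(1/4) = (8.93×10⁹)^(1/4) = 307 K.

T_ss ≈ 307 K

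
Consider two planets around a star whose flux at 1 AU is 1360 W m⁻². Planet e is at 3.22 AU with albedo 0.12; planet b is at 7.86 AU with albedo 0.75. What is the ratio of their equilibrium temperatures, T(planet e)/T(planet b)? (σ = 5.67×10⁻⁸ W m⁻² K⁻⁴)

T₁/T₂ ≈ 2.140

T_eq = [S₀(1−A)/(4σd²)]^(1/4), so T ∝ (1−A)^(1/4) / √d.
T₁ = [1360×0.88/(4×5.67×10⁻⁸×3.22²)]^(1/4) = 150.20 K.
T₂ = [1360×0.25/(4×5.67×10⁻⁸×7.86²)]^(1/4) = 70.19 K.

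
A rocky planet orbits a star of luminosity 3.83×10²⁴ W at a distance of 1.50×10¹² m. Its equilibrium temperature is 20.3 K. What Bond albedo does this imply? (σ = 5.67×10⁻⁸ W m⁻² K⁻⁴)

Flux: S = L/(4πd²) = 3.83×10²⁴/(4π×(1.50×10¹²)²) = 0.135 W m⁻².
From T_eq⁴ = S(1−A)/(4σ): 1−A = 4σT_eq⁴/S.
1−A = 4 × 5.67×10⁻⁸ × (20.3)⁴ / 0.135 = 0.284.

A ≈ 0.72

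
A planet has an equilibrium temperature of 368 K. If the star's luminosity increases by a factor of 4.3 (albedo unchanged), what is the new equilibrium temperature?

T_eq ≈ 530 K

T_eq ∝ L^(1/4) · d^(−1/2).
T′ = 368 × 4.3^(1/4) = 530 K.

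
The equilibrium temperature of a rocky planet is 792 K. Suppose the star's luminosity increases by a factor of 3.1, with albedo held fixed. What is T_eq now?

T_eq ∝ L^(1/4) · d^(−1/2).
T′ = 792 × 3.1^(1/4) = 1050 K.

T_eq ≈ 1050 K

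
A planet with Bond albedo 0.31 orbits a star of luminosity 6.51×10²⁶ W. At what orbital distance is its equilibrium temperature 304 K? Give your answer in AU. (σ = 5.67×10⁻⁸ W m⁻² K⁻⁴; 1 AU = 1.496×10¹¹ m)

d ≈ 0.908 AU

From T_eq⁴ = L(1−A)/(16πσd²): d = √[L(1−A)/(16πσT_eq⁴)].
d = √[6.51×10²⁶ × 0.69 / (16π × 5.67×10⁻⁸ × (304)⁴)] = 1.36×10¹¹ m = 0.908 AU.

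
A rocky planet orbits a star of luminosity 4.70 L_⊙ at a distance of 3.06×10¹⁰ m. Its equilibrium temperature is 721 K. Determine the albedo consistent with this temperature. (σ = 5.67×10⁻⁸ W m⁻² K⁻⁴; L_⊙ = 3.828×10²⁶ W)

L = 4.70 × 3.828×10²⁶ = 1.80×10²⁷ W.
Flux: S = L/(4πd²) = 1.80×10²⁷/(4π×(3.06×10¹⁰)²) = 1.53×10⁵ W m⁻².
From T_eq⁴ = S(1−A)/(4σ): 1−A = 4σT_eq⁴/S.
1−A = 4 × 5.67×10⁻⁸ × (721)⁴ / 1.53×10⁵ = 0.401.

A ≈ 0.60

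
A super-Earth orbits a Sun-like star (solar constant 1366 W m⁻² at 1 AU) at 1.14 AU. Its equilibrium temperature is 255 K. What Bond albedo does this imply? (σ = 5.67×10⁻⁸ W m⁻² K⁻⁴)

A ≈ 0.09

Flux at 1.14 AU: S = 1366/1.14² = 1050 W m⁻².
From T_eq⁴ = S(1−A)/(4σ): 1−A = 4σT_eq⁴/S.
1−A = 4 × 5.67×10⁻⁸ × (255)⁴ / 1050 = 0.912.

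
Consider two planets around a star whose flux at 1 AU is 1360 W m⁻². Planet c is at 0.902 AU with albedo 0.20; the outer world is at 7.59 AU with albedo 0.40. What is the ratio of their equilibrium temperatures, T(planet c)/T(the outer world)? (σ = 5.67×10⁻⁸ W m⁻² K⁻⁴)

T_eq = [S₀(1−A)/(4σd²)]^(1/4), so T ∝ (1−A)^(1/4) / √d.
T₁ = [1360×0.80/(4×5.67×10⁻⁸×0.902²)]^(1/4) = 277.10 K.
T₂ = [1360×0.60/(4×5.67×10⁻⁸×7.59²)]^(1/4) = 88.90 K.

T₁/T₂ ≈ 3.117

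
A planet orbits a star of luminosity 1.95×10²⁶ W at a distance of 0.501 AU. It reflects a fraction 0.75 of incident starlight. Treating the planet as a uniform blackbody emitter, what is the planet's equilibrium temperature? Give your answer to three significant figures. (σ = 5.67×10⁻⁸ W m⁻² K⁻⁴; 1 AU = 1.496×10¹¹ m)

d = 0.501 AU = 7.49×10¹⁰ m.
Flux: S = L/(4πd²) = 1.95×10²⁶/(4π×(7.49×10¹⁰)²) = 2760 W m⁻².
Energy balance: absorbed = emitted ⇒ πR²·S(1−A) = 4πR²·σT_eq⁴, so T_eq⁴ = S(1−A)/(4σ).
T_eq = [2760 × 0.25 / (4 × 5.67×10⁻⁸)]^(1/4) = (3.04×10⁹)^(1/4) = 235 K.

T_eq ≈ 235 K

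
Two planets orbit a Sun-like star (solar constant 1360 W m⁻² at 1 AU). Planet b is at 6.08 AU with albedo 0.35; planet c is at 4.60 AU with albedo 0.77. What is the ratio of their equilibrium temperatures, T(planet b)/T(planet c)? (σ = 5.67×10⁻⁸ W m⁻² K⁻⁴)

T_eq = [S₀(1−A)/(4σd²)]^(1/4), so T ∝ (1−A)^(1/4) / √d.
T₁ = [1360×0.65/(4×5.67×10⁻⁸×6.08²)]^(1/4) = 101.33 K.
T₂ = [1360×0.23/(4×5.67×10⁻⁸×4.60²)]^(1/4) = 89.85 K.

T₁/T₂ ≈ 1.128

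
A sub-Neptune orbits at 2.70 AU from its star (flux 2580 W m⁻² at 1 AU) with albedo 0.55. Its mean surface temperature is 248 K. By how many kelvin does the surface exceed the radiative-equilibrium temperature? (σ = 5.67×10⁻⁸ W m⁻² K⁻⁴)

S = 2580/2.70² = 353.9 W m⁻².
T_eq = [S(1−A)/(4σ)]^(1/4) = [353.9×0.45/(4×5.67×10⁻⁸)]^(1/4) = 162.8 K.
ΔT = T_surf − T_eq = 248 − 162.8.

ΔT ≈ 85.2 K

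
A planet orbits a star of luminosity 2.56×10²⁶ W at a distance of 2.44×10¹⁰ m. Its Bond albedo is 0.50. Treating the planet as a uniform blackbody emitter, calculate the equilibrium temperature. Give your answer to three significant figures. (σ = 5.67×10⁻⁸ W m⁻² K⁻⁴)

Flux: S = L/(4πd²) = 2.56×10²⁶/(4π×(2.44×10¹⁰)²) = 3.42×10⁴ W m⁻².
Energy balance: absorbed = emitted ⇒ πR²·S(1−A) = 4πR²·σT_eq⁴, so T_eq⁴ = S(1−A)/(4σ).
T_eq = [3.42×10⁴ × 0.50 / (4 × 5.67×10⁻⁸)]^(1/4) = (7.54×10¹⁰)^(1/4) = 524 K.

T_eq ≈ 524 K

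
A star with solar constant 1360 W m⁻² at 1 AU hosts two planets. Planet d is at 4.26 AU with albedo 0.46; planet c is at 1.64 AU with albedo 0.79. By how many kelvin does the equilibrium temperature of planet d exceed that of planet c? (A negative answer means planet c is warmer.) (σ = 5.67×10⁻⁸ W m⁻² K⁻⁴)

T_eq = [S₀(1−A)/(4σd²)]^(1/4), so T ∝ (1−A)^(1/4) / √d.
T₁ = [1360×0.54/(4×5.67×10⁻⁸×4.26²)]^(1/4) = 115.58 K.
T₂ = [1360×0.21/(4×5.67×10⁻⁸×1.64²)]^(1/4) = 147.10 K.

ΔT ≈ -31.5 K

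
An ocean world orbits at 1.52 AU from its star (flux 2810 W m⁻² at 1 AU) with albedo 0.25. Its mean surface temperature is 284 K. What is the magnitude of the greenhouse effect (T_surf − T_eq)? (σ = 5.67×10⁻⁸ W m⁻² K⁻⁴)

ΔT ≈ 32.2 K

S = 2810/1.52² = 1216 W m⁻².
T_eq = [S(1−A)/(4σ)]^(1/4) = [1216×0.75/(4×5.67×10⁻⁸)]^(1/4) = 251.8 K.
ΔT = T_surf − T_eq = 284 − 251.8.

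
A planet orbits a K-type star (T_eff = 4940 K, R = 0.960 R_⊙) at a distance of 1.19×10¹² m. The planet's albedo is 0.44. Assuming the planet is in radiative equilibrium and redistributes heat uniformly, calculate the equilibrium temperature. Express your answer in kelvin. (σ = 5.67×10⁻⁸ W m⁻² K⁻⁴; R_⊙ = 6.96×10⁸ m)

T_eq ≈ 71.6 K

R_⋆ = 0.960 × 6.96×10⁸ = 6.68×10⁸ m.
L = 4πR_⋆²σT_⋆⁴ = 4π(6.68×10⁸)² × 5.67×10⁻⁸ × (4940)⁴ = 1.89×10²⁶ W.
S = L/(4πd²) = 10.6 W m⁻².
Energy balance: absorbed = emitted ⇒ πR²·S(1−A) = 4πR²·σT_eq⁴, so T_eq⁴ = S(1−A)/(4σ).
T_eq = [10.6 × 0.56 / (4 × 5.67×10⁻⁸)]^(1/4) = (2.63×10⁷)^(1/4) = 71.6 K.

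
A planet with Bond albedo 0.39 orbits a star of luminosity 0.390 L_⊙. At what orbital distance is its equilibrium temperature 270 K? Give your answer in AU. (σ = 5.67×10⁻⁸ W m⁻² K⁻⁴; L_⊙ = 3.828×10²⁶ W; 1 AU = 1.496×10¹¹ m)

d ≈ 0.518 AU

L = 0.390 × 3.828×10²⁶ = 1.49×10²⁶ W.
From T_eq⁴ = L(1−A)/(16πσd²): d = √[L(1−A)/(16πσT_eq⁴)].
d = √[1.49×10²⁶ × 0.61 / (16π × 5.67×10⁻⁸ × (270)⁴)] = 7.75×10¹⁰ m = 0.518 AU.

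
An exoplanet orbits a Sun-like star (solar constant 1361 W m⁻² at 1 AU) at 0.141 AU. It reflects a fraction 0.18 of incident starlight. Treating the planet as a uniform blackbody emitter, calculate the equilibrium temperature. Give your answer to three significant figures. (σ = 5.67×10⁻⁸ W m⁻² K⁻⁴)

T_eq ≈ 705 K

Flux at 0.141 AU: S = 1361/0.141² = 6.85×10⁴ W m⁻².
Energy balance: absorbed = emitted ⇒ πR²·S(1−A) = 4πR²·σT_eq⁴, so T_eq⁴ = S(1−A)/(4σ).
T_eq = [6.85×10⁴ × 0.82 / (4 × 5.67×10⁻⁸)]^(1/4) = (2.48×10¹¹)^(1/4) = 705 K.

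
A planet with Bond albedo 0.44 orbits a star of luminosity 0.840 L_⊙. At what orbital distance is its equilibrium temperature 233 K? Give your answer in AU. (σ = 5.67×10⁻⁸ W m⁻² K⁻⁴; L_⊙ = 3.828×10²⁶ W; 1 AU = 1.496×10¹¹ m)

d ≈ 0.979 AU

L = 0.840 × 3.828×10²⁶ = 3.22×10²⁶ W.
From T_eq⁴ = L(1−A)/(16πσd²): d = √[L(1−A)/(16πσT_eq⁴)].
d = √[3.22×10²⁶ × 0.56 / (16π × 5.67×10⁻⁸ × (233)⁴)] = 1.46×10¹¹ m = 0.979 AU.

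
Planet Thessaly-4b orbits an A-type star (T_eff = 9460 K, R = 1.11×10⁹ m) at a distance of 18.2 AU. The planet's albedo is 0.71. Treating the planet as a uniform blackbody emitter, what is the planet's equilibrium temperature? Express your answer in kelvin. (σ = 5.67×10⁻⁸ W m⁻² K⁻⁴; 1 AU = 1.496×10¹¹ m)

d = 18.2 AU = 2.72×10¹² m.
L = 4πR_⋆²σT_⋆⁴ = 4π(1.11×10⁹)² × 5.67×10⁻⁸ × (9460)⁴ = 7.03×10²⁷ W.
S = L/(4πd²) = 75.5 W m⁻².
Energy balance: absorbed = emitted ⇒ πR²·S(1−A) = 4πR²·σT_eq⁴, so T_eq⁴ = S(1−A)/(4σ).
T_eq = [75.5 × 0.29 / (4 × 5.67×10⁻⁸)]^(1/4) = (9.65×10⁷)^(1/4) = 99.1 K.

T_eq ≈ 99.1 K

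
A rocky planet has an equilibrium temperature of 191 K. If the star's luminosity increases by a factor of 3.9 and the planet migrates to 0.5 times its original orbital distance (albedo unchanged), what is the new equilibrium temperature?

T_eq ∝ L^(1/4) · d^(−1/2).
T′ = 191 × 3.9^(1/4) / 0.5^(1/2) = 380 K.

T_eq ≈ 380 K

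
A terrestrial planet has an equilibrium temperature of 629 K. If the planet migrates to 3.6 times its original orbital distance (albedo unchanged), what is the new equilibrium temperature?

T_eq ∝ L^(1/4) · d^(−1/2).
T′ = 629 / 3.6^(1/2) = 332 K.

T_eq ≈ 332 K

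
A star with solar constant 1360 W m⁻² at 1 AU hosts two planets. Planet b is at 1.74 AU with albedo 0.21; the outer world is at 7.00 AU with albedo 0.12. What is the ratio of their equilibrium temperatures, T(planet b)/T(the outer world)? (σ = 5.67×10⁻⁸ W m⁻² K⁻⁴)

T_eq = [S₀(1−A)/(4σd²)]^(1/4), so T ∝ (1−A)^(1/4) / √d.
T₁ = [1360×0.79/(4×5.67×10⁻⁸×1.74²)]^(1/4) = 198.89 K.
T₂ = [1360×0.88/(4×5.67×10⁻⁸×7.00²)]^(1/4) = 101.87 K.

T₁/T₂ ≈ 1.952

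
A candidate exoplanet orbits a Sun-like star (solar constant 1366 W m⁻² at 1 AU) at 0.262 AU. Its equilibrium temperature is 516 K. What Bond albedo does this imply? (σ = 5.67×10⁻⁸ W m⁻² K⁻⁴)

Flux at 0.262 AU: S = 1366/0.262² = 1.99×10⁴ W m⁻².
From T_eq⁴ = S(1−A)/(4σ): 1−A = 4σT_eq⁴/S.
1−A = 4 × 5.67×10⁻⁸ × (516)⁴ / 1.99×10⁴ = 0.808.

A ≈ 0.19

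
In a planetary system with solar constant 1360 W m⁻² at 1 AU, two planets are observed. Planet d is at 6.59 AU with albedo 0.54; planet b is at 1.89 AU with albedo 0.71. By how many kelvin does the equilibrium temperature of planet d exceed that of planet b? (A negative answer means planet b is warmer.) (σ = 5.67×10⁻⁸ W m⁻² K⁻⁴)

ΔT ≈ -59.3 K

T_eq = [S₀(1−A)/(4σd²)]^(1/4), so T ∝ (1−A)^(1/4) / √d.
T₁ = [1360×0.46/(4×5.67×10⁻⁸×6.59²)]^(1/4) = 89.27 K.
T₂ = [1360×0.29/(4×5.67×10⁻⁸×1.89²)]^(1/4) = 148.54 K.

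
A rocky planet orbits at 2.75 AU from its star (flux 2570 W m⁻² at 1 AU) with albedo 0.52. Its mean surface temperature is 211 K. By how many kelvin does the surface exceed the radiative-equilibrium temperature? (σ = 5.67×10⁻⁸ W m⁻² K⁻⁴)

S = 2570/2.75² = 339.8 W m⁻².
T_eq = [S(1−A)/(4σ)]^(1/4) = [339.8×0.48/(4×5.67×10⁻⁸)]^(1/4) = 163.8 K.
ΔT = T_surf − T_eq = 211 − 163.8.

ΔT ≈ 47.2 K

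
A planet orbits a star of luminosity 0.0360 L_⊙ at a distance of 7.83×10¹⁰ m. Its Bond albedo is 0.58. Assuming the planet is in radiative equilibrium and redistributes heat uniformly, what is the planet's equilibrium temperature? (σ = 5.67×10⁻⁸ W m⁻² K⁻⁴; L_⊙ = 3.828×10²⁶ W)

L = 0.0360 × 3.828×10²⁶ = 1.38×10²⁵ W.
Flux: S = L/(4πd²) = 1.38×10²⁵/(4π×(7.83×10¹⁰)²) = 179 W m⁻².
Energy balance: absorbed = emitted ⇒ πR²·S(1−A) = 4πR²·σT_eq⁴, so T_eq⁴ = S(1−A)/(4σ).
T_eq = [179 × 0.42 / (4 × 5.67×10⁻⁸)]^(1/4) = (3.31×10⁸)^(1/4) = 135 K.

T_eq ≈ 135 K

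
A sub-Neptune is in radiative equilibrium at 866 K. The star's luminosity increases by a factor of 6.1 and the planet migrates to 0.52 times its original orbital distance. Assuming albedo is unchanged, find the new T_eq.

T_eq ≈ 1890 K

T_eq ∝ L^(1/4) · d^(−1/2).
T′ = 866 × 6.1^(1/4) / 0.52^(1/2) = 1890 K.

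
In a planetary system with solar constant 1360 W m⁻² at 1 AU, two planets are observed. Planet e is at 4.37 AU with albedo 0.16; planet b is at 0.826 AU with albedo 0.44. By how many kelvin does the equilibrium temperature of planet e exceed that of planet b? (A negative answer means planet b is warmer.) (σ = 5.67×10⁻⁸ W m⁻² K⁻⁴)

ΔT ≈ -137.4 K

T_eq = [S₀(1−A)/(4σd²)]^(1/4), so T ∝ (1−A)^(1/4) / √d.
T₁ = [1360×0.84/(4×5.67×10⁻⁸×4.37²)]^(1/4) = 127.44 K.
T₂ = [1360×0.56/(4×5.67×10⁻⁸×0.826²)]^(1/4) = 264.87 K.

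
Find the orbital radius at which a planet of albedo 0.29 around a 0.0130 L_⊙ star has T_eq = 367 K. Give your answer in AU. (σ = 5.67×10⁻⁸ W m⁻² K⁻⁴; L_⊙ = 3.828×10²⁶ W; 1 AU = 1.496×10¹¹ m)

L = 0.0130 × 3.828×10²⁶ = 4.98×10²⁴ W.
From T_eq⁴ = L(1−A)/(16πσd²): d = √[L(1−A)/(16πσT_eq⁴)].
d = √[4.98×10²⁴ × 0.71 / (16π × 5.67×10⁻⁸ × (367)⁴)] = 8.27×10⁹ m = 0.0553 AU.

d ≈ 0.0553 AU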